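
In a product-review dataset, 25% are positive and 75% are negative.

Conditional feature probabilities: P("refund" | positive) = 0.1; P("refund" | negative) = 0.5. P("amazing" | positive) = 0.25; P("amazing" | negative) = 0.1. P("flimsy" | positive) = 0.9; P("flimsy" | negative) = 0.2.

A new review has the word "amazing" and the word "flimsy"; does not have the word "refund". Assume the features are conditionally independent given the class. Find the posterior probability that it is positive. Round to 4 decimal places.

positive: 0.25 × (1−0.1) × 0.25 × 0.9 = 0.050625
negative: 0.75 × (1−0.5) × 0.1 × 0.2 = 0.0075
P(positive | x) = 0.050625 / 0.058125 ≈ 0.8710

0.8710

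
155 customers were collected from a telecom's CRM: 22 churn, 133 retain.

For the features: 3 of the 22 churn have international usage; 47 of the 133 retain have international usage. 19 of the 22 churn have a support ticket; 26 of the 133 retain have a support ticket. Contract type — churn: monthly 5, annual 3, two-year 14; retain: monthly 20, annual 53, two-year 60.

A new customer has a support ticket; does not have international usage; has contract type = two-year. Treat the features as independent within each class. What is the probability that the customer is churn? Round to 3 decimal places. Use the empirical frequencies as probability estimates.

0.579

churn: (22/155) × (19/22) × (19/22) × (14/22) ≈ 0.0673687
retain: (133/155) × (86/133) × (26/133) × (60/133) ≈ 0.0489314
P(churn | x) = 0.0673687 / 0.1163001 ≈ 0.579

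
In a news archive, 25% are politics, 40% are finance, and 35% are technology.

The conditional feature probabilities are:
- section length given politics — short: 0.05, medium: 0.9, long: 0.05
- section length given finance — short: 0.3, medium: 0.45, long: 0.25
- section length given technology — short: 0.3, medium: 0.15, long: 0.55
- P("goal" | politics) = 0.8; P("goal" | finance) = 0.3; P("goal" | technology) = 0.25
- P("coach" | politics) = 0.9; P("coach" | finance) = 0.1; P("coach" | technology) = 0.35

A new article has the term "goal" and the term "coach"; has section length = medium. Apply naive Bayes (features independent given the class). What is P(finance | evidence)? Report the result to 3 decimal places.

0.031

politics: 0.25 × 0.9 × 0.8 × 0.9 = 0.162
finance: 0.4 × 0.45 × 0.3 × 0.1 = 0.0054
technology: 0.35 × 0.15 × 0.25 × 0.35 = 0.00459375
P(finance | x) = 0.0054 / 0.17199375 ≈ 0.031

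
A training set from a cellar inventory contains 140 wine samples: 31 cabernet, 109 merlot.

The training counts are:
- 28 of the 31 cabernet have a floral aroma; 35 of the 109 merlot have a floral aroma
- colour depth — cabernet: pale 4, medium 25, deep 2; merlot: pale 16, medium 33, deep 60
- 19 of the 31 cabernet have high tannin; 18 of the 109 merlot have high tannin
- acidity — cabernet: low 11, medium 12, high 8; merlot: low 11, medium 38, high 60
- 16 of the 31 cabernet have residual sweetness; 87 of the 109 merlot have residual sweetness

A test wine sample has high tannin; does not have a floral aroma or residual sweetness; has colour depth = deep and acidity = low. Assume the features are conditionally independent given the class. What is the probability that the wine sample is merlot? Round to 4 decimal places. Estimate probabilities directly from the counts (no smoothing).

cabernet: (31/140) × (3/31) × (2/31) × (19/31) × (11/31) × (15/31) ≈ 0.000145484
merlot: (109/140) × (74/109) × (60/109) × (18/109) × (11/109) × (22/109) ≈ 0.000978671
P(merlot | x) = 0.000978671 / 0.001124155 ≈ 0.8706

0.8706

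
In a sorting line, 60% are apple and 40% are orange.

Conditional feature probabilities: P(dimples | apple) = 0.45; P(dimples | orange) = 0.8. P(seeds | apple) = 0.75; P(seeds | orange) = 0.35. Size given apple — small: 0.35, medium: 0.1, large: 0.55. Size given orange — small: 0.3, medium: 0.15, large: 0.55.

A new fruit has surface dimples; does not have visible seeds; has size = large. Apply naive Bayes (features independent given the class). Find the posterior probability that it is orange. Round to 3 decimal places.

apple: 0.6 × 0.45 × (1−0.75) × 0.55 = 0.037125
orange: 0.4 × 0.8 × (1−0.35) × 0.55 = 0.1144
P(orange | x) = 0.1144 / 0.151525 ≈ 0.755

0.755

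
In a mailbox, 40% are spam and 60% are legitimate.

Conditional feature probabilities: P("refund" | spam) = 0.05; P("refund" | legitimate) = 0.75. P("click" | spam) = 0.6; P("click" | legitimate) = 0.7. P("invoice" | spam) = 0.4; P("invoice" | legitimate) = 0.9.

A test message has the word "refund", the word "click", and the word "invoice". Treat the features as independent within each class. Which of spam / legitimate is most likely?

spam: 0.4 × 0.05 × 0.6 × 0.4 = 0.0048
legitimate: 0.6 × 0.75 × 0.7 × 0.9 = 0.2835
Highest score → legitimate.

legitimate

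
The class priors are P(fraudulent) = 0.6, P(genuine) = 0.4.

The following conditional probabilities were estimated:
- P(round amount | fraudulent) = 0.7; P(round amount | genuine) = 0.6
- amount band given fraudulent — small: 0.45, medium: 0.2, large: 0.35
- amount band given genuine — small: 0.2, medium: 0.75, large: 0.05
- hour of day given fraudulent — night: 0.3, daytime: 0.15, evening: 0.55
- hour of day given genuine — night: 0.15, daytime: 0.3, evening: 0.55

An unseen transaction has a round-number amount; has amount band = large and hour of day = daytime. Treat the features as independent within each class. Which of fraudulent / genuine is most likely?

fraudulent

fraudulent: 0.6 × 0.7 × 0.35 × 0.15 = 0.02205
genuine: 0.4 × 0.6 × 0.05 × 0.3 = 0.0036
Highest score → fraudulent.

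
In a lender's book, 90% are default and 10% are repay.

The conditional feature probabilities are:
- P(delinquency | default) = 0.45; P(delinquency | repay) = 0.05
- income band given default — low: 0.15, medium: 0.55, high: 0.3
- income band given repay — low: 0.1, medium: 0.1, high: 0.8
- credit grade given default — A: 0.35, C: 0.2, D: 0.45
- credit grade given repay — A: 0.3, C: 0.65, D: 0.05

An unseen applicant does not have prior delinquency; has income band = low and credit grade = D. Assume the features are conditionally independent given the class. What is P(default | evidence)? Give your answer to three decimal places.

0.986

default: 0.9 × (1−0.45) × 0.15 × 0.45 = 0.0334125
repay: 0.1 × (1−0.05) × 0.1 × 0.05 = 0.000475
P(default | x) = 0.0334125 / 0.0338875 ≈ 0.986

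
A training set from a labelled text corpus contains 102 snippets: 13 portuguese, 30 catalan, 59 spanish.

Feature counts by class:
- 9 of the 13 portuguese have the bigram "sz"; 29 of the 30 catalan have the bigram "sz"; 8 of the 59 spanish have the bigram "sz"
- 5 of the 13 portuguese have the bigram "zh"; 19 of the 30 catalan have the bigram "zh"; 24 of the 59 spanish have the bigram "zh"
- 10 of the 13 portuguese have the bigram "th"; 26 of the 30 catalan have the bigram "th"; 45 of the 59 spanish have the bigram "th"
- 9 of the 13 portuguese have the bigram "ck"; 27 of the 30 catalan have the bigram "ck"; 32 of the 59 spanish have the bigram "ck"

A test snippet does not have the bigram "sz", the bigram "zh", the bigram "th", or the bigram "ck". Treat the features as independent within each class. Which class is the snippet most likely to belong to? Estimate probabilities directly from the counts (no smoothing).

spanish

portuguese: (13/102) × (4/13) × (8/13) × (3/13) × (4/13) ≈ 0.00171357
catalan: (30/102) × (1/30) × (11/30) × (4/30) × (3/30) ≈ 0.0000479303
spanish: (59/102) × (51/59) × (35/59) × (14/59) × (27/59) ≈ 0.0322087
Highest score → spanish.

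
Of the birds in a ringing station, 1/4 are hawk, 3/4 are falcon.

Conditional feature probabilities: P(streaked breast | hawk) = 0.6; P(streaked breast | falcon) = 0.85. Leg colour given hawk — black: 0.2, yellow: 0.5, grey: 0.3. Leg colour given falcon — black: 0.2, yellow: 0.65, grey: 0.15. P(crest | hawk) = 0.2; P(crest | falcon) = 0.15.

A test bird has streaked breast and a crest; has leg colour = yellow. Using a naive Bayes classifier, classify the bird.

hawk: 0.25 × 0.6 × 0.5 × 0.2 = 0.015
falcon: 0.75 × 0.85 × 0.65 × 0.15 = 0.06215625
Highest score → falcon.

falcon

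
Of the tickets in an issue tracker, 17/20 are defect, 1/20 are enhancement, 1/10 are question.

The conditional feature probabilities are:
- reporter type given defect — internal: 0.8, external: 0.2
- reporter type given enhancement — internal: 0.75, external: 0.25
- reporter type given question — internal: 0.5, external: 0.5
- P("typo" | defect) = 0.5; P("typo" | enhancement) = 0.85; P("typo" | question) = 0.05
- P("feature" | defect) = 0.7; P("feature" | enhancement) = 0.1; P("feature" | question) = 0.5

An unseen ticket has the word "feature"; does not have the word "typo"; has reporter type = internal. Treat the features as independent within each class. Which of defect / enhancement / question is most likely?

defect: 0.85 × 0.8 × (1−0.5) × 0.7 = 0.238
enhancement: 0.05 × 0.75 × (1−0.85) × 0.1 = 0.0005625
question: 0.1 × 0.5 × (1−0.05) × 0.5 = 0.02375
Highest score → defect.

defect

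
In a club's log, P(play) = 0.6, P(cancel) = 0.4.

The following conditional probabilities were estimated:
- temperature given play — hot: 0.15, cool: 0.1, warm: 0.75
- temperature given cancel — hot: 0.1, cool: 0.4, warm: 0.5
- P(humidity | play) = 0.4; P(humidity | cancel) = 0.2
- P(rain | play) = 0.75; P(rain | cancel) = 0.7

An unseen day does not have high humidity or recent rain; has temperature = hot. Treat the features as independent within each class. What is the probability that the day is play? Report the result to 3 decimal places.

play: 0.6 × 0.15 × (1−0.4) × (1−0.75) = 0.0135
cancel: 0.4 × 0.1 × (1−0.2) × (1−0.7) = 0.0096
P(play | x) = 0.0135 / 0.0231 ≈ 0.584

0.584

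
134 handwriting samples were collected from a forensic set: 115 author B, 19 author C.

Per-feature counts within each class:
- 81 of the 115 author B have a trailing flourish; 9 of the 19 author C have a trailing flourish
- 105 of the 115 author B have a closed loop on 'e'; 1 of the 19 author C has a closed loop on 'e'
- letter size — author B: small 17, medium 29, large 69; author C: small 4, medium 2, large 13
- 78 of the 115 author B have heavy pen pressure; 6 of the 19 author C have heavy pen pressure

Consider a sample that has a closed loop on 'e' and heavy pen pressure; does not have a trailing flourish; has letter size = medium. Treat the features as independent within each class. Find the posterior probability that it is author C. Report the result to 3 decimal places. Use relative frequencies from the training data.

author B: (115/134) × (34/115) × (105/115) × (29/115) × (78/115) ≈ 0.0396244
author C: (19/134) × (10/19) × (1/19) × (2/19) × (6/19) ≈ 0.000130562
P(author C | x) = 0.000130562 / 0.039754962 ≈ 0.003

0.003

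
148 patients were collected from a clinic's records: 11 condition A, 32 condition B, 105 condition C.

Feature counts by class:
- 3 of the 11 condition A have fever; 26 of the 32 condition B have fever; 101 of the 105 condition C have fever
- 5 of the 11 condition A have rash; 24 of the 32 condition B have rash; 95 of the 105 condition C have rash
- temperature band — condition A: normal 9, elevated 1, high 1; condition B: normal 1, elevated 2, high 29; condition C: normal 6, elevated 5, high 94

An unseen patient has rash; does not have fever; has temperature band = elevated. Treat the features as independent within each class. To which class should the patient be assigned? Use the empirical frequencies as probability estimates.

condition A: (11/148) × (8/11) × (5/11) × (1/11) ≈ 0.00223364
condition B: (32/148) × (6/32) × (24/32) × (2/32) ≈ 0.00190034
condition C: (105/148) × (4/105) × (95/105) × (5/105) ≈ 0.00116443
Highest score → condition A.

condition A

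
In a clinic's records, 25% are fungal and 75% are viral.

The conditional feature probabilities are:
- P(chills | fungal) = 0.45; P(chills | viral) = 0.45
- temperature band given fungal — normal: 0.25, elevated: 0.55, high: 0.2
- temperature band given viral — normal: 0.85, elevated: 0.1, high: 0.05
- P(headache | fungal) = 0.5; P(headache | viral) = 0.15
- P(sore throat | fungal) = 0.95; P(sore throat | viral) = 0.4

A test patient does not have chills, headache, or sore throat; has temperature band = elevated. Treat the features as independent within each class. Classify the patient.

viral

fungal: 0.25 × (1−0.45) × 0.55 × (1−0.5) × (1−0.95) = 0.001890625
viral: 0.75 × (1−0.45) × 0.1 × (1−0.15) × (1−0.4) = 0.0210375
Highest score → viral.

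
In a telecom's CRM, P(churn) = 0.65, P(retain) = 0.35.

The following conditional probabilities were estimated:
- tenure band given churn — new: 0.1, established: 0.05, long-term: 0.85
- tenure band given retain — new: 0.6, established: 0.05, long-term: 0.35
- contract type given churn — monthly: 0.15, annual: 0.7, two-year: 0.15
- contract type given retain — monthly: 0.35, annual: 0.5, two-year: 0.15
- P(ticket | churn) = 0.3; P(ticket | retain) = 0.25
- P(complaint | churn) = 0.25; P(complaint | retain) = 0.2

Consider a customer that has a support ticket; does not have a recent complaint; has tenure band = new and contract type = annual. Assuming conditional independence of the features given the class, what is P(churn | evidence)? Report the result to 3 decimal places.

0.328

churn: 0.65 × 0.1 × 0.7 × 0.3 × (1−0.25) = 0.0102375
retain: 0.35 × 0.6 × 0.5 × 0.25 × (1−0.2) = 0.021
P(churn | x) = 0.0102375 / 0.0312375 ≈ 0.328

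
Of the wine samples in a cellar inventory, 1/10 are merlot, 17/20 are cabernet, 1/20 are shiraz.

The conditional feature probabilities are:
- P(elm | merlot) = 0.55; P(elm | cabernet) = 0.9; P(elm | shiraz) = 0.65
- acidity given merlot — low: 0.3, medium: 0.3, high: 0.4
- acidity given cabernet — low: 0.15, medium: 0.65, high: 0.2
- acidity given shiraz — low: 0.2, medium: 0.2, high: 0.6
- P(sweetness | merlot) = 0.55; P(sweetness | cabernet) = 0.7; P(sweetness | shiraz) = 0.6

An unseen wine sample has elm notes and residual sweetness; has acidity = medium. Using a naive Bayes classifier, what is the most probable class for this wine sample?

cabernet

merlot: 0.1 × 0.55 × 0.3 × 0.55 = 0.009075
cabernet: 0.85 × 0.9 × 0.65 × 0.7 = 0.348075
shiraz: 0.05 × 0.65 × 0.2 × 0.6 = 0.0039
Highest score → cabernet.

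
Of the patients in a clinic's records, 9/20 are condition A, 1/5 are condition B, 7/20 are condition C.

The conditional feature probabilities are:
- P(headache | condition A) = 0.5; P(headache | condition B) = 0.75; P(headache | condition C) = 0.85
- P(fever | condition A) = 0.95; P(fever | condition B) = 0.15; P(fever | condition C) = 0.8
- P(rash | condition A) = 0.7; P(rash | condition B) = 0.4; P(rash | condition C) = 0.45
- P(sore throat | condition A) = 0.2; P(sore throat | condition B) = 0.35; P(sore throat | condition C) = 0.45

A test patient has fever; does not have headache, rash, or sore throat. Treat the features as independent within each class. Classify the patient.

condition A: 0.45 × (1−0.5) × 0.95 × (1−0.7) × (1−0.2) = 0.0513
condition B: 0.2 × (1−0.75) × 0.15 × (1−0.4) × (1−0.35) = 0.002925
condition C: 0.35 × (1−0.85) × 0.8 × (1−0.45) × (1−0.45) = 0.012705
Highest score → condition A.

condition A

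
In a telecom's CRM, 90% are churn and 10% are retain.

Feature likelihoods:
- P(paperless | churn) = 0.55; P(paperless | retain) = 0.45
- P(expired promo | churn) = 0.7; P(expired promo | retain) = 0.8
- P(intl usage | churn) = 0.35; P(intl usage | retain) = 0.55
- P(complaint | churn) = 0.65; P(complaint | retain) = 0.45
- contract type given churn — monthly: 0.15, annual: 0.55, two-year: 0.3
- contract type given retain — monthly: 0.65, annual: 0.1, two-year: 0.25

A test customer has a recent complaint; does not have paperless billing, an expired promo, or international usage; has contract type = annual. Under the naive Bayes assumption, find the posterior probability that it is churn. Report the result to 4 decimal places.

churn: 0.9 × (1−0.55) × (1−0.7) × (1−0.35) × 0.65 × 0.55 = 0.0282335625
retain: 0.1 × (1−0.45) × (1−0.8) × (1−0.55) × 0.45 × 0.1 = 0.00022275
P(churn | x) = 0.0282335625 / 0.0284563125 ≈ 0.9922

0.9922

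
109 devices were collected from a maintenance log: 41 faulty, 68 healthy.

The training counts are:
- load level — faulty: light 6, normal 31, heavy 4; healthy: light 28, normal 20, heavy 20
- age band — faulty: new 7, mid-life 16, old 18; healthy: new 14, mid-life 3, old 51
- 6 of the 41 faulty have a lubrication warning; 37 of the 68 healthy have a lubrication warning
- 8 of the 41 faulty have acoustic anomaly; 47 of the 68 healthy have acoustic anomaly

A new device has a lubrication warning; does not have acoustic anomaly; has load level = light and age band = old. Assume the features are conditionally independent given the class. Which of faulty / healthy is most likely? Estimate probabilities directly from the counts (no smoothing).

healthy

faulty: (41/109) × (6/41) × (18/41) × (6/41) × (33/41) ≈ 0.0028465
healthy: (68/109) × (28/68) × (51/68) × (37/68) × (21/68) ≈ 0.032374
Highest score → healthy.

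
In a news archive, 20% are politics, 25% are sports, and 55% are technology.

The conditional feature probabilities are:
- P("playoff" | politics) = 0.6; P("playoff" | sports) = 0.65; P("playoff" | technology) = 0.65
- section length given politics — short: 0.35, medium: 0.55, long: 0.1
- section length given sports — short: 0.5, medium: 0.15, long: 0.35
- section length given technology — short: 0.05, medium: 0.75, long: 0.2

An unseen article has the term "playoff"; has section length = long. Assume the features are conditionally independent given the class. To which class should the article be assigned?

technology

politics: 0.2 × 0.6 × 0.1 = 0.012
sports: 0.25 × 0.65 × 0.35 = 0.056875
technology: 0.55 × 0.65 × 0.2 = 0.0715
Highest score → technology.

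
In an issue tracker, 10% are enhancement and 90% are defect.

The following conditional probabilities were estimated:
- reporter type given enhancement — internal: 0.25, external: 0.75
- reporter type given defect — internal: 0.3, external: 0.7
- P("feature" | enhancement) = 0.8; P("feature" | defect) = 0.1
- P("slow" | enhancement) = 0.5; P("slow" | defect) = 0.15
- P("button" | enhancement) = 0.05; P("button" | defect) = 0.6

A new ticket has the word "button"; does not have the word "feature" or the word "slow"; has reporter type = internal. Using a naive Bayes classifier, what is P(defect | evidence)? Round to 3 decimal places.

enhancement: 0.1 × 0.25 × (1−0.8) × (1−0.5) × 0.05 = 0.000125
defect: 0.9 × 0.3 × (1−0.1) × (1−0.15) × 0.6 = 0.12393
P(defect | x) = 0.12393 / 0.124055 ≈ 0.999

0.999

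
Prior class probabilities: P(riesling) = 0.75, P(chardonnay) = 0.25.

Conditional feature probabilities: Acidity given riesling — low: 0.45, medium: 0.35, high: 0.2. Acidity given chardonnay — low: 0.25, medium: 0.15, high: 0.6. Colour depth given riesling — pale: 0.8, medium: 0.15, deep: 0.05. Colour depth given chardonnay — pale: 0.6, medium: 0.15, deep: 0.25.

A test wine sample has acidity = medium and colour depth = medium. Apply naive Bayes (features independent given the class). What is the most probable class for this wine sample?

riesling

riesling: 0.75 × 0.35 × 0.15 = 0.039375
chardonnay: 0.25 × 0.15 × 0.15 = 0.005625
Highest score → riesling.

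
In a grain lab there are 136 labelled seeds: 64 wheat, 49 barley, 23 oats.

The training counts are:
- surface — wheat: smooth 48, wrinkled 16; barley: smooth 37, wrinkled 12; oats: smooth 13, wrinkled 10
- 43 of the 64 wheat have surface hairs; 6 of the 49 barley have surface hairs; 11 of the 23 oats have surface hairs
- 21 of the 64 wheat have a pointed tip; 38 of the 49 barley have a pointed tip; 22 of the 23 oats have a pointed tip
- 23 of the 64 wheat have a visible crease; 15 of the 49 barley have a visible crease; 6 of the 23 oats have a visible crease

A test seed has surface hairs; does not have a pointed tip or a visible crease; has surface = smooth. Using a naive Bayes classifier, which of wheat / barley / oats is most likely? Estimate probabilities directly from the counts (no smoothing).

wheat: (64/136) × (48/64) × (43/64) × (43/64) × (41/64) ≈ 0.102066
barley: (49/136) × (37/49) × (6/49) × (11/49) × (34/49) ≈ 0.00518916
oats: (23/136) × (13/23) × (11/23) × (1/23) × (17/23) ≈ 0.00146914
Highest score → wheat.

wheat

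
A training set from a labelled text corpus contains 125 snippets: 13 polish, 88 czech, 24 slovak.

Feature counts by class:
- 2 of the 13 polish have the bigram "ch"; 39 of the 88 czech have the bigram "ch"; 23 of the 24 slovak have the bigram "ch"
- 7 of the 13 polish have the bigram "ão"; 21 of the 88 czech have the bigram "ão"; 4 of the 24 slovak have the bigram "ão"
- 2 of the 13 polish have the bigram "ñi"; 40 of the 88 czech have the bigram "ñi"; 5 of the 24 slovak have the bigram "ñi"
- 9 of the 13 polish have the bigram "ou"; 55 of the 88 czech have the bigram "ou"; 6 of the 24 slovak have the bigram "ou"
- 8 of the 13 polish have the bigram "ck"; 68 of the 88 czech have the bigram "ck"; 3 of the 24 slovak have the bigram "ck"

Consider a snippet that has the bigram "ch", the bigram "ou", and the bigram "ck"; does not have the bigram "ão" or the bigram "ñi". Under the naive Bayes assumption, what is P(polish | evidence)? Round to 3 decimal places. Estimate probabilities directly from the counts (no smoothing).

polish: (13/125) × (2/13) × (6/13) × (11/13) × (9/13) × (8/13) ≈ 0.00266209
czech: (88/125) × (39/88) × (67/88) × (48/88) × (55/88) × (68/88) ≈ 0.0625765
slovak: (24/125) × (23/24) × (20/24) × (19/24) × (6/24) × (3/24) ≈ 0.0037934
P(polish | x) = 0.00266209 / 0.06903199 ≈ 0.039

0.039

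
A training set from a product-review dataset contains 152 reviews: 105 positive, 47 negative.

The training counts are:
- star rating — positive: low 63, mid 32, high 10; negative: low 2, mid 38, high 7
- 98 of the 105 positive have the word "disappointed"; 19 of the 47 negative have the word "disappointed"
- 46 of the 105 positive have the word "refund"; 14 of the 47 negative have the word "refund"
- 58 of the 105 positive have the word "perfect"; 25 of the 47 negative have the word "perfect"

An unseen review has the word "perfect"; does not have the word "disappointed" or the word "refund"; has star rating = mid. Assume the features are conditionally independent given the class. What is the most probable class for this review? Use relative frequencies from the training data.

negative

positive: (105/152) × (32/105) × (7/105) × (59/105) × (58/105) ≈ 0.00435629
negative: (47/152) × (38/47) × (28/47) × (33/47) × (25/47) ≈ 0.0556235
Highest score → negative.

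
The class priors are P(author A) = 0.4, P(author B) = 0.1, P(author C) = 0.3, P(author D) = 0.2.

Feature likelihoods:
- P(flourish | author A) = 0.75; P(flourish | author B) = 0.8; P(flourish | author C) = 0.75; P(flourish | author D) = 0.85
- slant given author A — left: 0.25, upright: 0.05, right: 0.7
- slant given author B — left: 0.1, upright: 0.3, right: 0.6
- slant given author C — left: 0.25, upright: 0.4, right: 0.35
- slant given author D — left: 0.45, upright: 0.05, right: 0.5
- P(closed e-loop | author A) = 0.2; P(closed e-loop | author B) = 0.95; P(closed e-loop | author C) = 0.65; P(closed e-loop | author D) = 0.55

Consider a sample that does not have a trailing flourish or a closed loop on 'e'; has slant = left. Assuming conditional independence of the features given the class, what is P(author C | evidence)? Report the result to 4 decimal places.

0.2005

author A: 0.4 × (1−0.75) × 0.25 × (1−0.2) = 0.02
author B: 0.1 × (1−0.8) × 0.1 × (1−0.95) = 0.0001
author C: 0.3 × (1−0.75) × 0.25 × (1−0.65) = 0.0065625
author D: 0.2 × (1−0.85) × 0.45 × (1−0.55) = 0.006075
P(author C | x) = 0.0065625 / 0.0327375 ≈ 0.2005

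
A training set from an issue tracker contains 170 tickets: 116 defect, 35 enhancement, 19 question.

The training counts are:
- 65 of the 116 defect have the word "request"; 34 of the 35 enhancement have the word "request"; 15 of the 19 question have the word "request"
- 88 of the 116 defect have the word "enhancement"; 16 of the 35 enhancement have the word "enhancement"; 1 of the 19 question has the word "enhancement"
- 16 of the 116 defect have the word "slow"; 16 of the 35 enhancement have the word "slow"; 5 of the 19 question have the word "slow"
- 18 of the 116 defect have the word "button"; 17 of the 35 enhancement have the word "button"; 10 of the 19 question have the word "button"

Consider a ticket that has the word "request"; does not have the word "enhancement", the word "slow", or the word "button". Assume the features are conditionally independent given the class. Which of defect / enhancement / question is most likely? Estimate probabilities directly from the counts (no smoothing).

defect: (116/170) × (65/116) × (28/116) × (100/116) × (98/116) ≈ 0.0672163
enhancement: (35/170) × (34/35) × (19/35) × (19/35) × (18/35) ≈ 0.0303114
question: (19/170) × (15/19) × (18/19) × (14/19) × (9/19) ≈ 0.0291759
Highest score → defect.

defect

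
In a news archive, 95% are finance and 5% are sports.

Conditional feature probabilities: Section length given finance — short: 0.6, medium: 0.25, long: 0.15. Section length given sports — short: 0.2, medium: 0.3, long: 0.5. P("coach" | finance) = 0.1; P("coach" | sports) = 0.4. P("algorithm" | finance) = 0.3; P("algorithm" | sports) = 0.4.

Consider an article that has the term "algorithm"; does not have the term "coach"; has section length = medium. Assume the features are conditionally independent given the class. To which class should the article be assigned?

finance: 0.95 × 0.25 × (1−0.1) × 0.3 = 0.064125
sports: 0.05 × 0.3 × (1−0.4) × 0.4 = 0.0036
Highest score → finance.

finance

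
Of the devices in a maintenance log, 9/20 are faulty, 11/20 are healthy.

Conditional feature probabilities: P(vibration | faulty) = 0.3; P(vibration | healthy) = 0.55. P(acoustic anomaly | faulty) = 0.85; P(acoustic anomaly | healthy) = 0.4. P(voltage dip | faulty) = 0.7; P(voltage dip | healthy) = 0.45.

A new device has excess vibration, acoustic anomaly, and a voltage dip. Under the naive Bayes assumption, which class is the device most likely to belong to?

faulty

faulty: 0.45 × 0.3 × 0.85 × 0.7 = 0.080325
healthy: 0.55 × 0.55 × 0.4 × 0.45 = 0.05445
Highest score → faulty.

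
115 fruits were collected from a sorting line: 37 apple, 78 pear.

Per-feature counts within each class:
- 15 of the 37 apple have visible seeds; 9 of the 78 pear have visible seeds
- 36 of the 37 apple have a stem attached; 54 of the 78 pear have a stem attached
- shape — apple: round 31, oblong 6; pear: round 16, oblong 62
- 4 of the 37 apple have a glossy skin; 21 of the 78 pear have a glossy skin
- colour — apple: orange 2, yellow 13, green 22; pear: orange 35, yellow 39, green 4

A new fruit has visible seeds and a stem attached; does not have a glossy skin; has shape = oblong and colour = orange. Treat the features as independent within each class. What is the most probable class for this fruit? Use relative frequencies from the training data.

pear

apple: (37/115) × (15/37) × (36/37) × (6/37) × (33/37) × (2/37) ≈ 0.000992166
pear: (78/115) × (9/78) × (54/78) × (62/78) × (57/78) × (35/78) ≈ 0.0141219
Highest score → pear.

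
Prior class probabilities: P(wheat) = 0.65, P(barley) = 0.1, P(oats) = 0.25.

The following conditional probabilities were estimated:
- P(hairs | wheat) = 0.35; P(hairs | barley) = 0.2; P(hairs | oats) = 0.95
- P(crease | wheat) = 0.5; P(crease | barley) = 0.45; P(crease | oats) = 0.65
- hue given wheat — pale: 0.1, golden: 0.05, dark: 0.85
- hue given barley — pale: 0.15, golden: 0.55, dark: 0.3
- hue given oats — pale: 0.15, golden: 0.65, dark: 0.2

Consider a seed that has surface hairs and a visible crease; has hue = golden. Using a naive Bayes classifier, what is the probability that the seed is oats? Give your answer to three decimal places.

wheat: 0.65 × 0.35 × 0.5 × 0.05 = 0.0056875
barley: 0.1 × 0.2 × 0.45 × 0.55 = 0.00495
oats: 0.25 × 0.95 × 0.65 × 0.65 = 0.10034375
P(oats | x) = 0.10034375 / 0.11098125 ≈ 0.904

0.904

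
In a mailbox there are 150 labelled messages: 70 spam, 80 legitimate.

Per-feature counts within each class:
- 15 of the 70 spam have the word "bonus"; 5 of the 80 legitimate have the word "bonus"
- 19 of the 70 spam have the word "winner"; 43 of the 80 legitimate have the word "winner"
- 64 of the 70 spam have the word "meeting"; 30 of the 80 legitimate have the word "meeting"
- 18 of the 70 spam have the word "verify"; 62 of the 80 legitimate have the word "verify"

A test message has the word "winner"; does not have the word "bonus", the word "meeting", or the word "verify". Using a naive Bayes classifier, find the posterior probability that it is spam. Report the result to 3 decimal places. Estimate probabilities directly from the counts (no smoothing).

spam: (70/150) × (55/70) × (19/70) × (6/70) × (52/70) ≈ 0.00633703
legitimate: (80/150) × (75/80) × (43/80) × (50/80) × (18/80) = 0.03779296875
P(spam | x) = 0.00633703 / 0.04412999875 ≈ 0.144

0.144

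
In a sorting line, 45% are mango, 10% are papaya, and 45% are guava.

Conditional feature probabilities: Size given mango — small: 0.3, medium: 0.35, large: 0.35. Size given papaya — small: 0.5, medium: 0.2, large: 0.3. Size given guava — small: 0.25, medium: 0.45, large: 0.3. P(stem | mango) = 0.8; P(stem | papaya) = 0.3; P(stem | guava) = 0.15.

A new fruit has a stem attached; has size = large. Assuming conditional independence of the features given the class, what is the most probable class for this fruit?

mango: 0.45 × 0.35 × 0.8 = 0.126
papaya: 0.1 × 0.3 × 0.3 = 0.009
guava: 0.45 × 0.3 × 0.15 = 0.02025
Highest score → mango.

mango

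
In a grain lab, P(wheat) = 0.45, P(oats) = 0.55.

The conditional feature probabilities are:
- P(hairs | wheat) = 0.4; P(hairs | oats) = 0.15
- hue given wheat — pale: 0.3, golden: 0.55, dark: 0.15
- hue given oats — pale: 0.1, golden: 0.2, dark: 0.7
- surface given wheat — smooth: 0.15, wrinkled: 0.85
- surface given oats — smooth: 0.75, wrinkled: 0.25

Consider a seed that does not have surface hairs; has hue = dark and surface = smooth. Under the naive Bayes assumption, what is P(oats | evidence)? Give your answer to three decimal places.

0.976

wheat: 0.45 × (1−0.4) × 0.15 × 0.15 = 0.006075
oats: 0.55 × (1−0.15) × 0.7 × 0.75 = 0.2454375
P(oats | x) = 0.2454375 / 0.2515125 ≈ 0.976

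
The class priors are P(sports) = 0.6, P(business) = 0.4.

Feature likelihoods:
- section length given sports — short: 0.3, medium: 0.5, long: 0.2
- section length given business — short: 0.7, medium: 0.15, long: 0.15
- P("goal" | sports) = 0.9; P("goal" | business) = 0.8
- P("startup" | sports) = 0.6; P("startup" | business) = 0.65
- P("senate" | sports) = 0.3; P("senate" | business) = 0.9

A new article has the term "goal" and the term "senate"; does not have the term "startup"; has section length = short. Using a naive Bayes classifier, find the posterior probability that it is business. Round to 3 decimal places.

0.784

sports: 0.6 × 0.3 × 0.9 × (1−0.6) × 0.3 = 0.01944
business: 0.4 × 0.7 × 0.8 × (1−0.65) × 0.9 = 0.07056
P(business | x) = 0.07056 / 0.09 ≈ 0.784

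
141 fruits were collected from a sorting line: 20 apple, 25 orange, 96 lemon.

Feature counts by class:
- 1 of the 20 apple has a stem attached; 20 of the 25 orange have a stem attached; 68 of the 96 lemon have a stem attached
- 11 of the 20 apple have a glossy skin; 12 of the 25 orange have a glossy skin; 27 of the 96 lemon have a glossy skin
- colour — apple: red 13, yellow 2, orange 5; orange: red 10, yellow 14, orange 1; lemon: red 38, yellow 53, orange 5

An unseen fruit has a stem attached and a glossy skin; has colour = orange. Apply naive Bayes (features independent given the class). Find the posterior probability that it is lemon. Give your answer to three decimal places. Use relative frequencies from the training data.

0.656

apple: (20/141) × (1/20) × (11/20) × (5/20) ≈ 0.000975177
orange: (25/141) × (20/25) × (12/25) × (1/25) ≈ 0.0027234
lemon: (96/141) × (68/96) × (27/96) × (5/96) ≈ 0.00706449
P(lemon | x) = 0.00706449 / 0.010763067 ≈ 0.656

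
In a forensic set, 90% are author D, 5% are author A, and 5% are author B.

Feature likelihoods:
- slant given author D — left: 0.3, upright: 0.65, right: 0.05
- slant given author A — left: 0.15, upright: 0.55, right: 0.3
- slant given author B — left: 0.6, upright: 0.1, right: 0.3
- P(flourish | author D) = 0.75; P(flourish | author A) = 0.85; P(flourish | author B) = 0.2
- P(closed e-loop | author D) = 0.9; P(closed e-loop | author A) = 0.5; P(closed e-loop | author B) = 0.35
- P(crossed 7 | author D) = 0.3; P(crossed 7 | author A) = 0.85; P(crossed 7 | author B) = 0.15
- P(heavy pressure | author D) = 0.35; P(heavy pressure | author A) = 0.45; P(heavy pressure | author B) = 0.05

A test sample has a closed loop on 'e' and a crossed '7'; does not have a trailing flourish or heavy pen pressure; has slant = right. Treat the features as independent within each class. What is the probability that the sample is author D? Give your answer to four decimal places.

author D: 0.9 × 0.05 × (1−0.75) × 0.9 × 0.3 × (1−0.35) = 0.001974375
author A: 0.05 × 0.3 × (1−0.85) × 0.5 × 0.85 × (1−0.45) = 0.0005259375
author B: 0.05 × 0.3 × (1−0.2) × 0.35 × 0.15 × (1−0.05) = 0.0005985
P(author D | x) = 0.001974375 / 0.0030988125 ≈ 0.6371

0.6371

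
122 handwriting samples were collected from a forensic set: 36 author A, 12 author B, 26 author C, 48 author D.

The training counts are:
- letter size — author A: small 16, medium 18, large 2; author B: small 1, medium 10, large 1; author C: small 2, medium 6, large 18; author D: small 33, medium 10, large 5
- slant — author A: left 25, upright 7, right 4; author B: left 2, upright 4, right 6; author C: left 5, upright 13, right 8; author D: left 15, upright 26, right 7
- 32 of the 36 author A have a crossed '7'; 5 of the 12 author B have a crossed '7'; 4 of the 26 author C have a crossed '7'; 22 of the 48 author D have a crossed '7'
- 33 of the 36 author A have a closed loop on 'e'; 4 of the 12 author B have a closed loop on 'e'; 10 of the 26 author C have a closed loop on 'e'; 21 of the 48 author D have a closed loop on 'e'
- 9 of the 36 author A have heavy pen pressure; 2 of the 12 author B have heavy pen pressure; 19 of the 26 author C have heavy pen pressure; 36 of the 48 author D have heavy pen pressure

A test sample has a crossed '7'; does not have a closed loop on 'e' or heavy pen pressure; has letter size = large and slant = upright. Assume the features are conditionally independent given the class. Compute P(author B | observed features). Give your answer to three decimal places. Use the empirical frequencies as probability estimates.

0.153

author A: (36/122) × (2/36) × (7/36) × (32/36) × (3/36) × (27/36) ≈ 0.00017709
author B: (12/122) × (1/12) × (4/12) × (5/12) × (8/12) × (10/12) ≈ 0.000632463
author C: (26/122) × (18/26) × (13/26) × (4/26) × (16/26) × (7/26) ≈ 0.00188036
author D: (48/122) × (5/48) × (26/48) × (22/48) × (27/48) × (12/48) ≈ 0.00143082
P(author B | x) = 0.000632463 / 0.004120733 ≈ 0.153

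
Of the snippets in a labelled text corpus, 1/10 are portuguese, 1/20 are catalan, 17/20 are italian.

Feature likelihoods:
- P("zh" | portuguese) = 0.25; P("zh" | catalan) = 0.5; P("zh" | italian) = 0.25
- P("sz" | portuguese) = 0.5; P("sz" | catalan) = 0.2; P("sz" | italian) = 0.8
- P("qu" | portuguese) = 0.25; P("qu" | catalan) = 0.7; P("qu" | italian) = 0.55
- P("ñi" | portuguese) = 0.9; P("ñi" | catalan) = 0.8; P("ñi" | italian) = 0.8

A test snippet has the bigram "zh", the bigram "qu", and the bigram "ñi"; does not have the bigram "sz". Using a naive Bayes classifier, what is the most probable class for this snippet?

portuguese: 0.1 × 0.25 × (1−0.5) × 0.25 × 0.9 = 0.0028125
catalan: 0.05 × 0.5 × (1−0.2) × 0.7 × 0.8 = 0.0112
italian: 0.85 × 0.25 × (1−0.8) × 0.55 × 0.8 = 0.0187
Highest score → italian.

italian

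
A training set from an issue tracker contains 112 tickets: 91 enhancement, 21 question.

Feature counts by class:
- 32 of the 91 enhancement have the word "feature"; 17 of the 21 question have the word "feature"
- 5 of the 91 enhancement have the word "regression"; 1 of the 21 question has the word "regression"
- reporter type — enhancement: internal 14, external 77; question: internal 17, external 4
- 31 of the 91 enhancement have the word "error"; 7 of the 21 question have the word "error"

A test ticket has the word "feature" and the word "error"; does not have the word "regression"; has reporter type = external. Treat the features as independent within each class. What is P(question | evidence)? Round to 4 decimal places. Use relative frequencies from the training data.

0.1055

enhancement: (91/112) × (32/91) × (86/91) × (77/91) × (31/91) ≈ 0.0778321
question: (21/112) × (17/21) × (20/21) × (4/21) × (7/21) ≈ 0.00917827
P(question | x) = 0.00917827 / 0.08701037 ≈ 0.1055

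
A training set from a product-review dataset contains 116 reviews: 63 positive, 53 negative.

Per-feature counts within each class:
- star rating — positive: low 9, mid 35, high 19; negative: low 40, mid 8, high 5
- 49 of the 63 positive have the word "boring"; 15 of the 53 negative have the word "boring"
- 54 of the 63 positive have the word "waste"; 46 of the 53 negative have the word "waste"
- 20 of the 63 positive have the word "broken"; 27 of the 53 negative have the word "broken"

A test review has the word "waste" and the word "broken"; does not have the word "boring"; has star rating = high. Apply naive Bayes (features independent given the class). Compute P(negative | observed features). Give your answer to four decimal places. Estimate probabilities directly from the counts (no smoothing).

positive: (63/116) × (19/63) × (14/63) × (54/63) × (20/63) ≈ 0.00990434
negative: (53/116) × (5/53) × (38/53) × (46/53) × (27/53) ≈ 0.0136644
P(negative | x) = 0.0136644 / 0.02356874 ≈ 0.5798

0.5798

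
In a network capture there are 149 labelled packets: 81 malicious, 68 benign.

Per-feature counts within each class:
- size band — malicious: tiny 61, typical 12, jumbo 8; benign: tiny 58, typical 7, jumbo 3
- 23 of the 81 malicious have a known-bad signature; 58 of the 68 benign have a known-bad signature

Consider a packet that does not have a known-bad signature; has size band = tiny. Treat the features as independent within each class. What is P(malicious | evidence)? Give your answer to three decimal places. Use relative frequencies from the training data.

malicious: (81/149) × (61/81) × (58/81) ≈ 0.293148
benign: (68/149) × (58/68) × (10/68) ≈ 0.0572444
P(malicious | x) = 0.293148 / 0.3503924 ≈ 0.837

0.837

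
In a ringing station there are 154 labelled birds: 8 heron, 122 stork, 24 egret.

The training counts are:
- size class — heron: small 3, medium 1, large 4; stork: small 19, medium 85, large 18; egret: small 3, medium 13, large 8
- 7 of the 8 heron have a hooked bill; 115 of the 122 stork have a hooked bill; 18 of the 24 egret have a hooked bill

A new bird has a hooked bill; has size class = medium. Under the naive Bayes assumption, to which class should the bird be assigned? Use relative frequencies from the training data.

stork

heron: (8/154) × (1/8) × (7/8) ≈ 0.00568182
stork: (122/154) × (85/122) × (115/122) ≈ 0.520279
egret: (24/154) × (13/24) × (18/24) ≈ 0.0633117
Highest score → stork.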